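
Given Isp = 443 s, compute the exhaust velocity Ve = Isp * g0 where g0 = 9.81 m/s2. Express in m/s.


Ve = Isp * g0 = 443 * 9.81 = 4345.8 m/s

4345.8 m/s


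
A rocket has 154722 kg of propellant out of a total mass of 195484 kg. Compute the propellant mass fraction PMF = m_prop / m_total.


PMF = 154722 / 195484 = 0.791

0.791


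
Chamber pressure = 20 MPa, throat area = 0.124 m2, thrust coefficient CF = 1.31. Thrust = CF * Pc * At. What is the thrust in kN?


F = 1.31 * 20e6 * 0.124 = 3.2488e+06 N = 3248.8 kN

3248.8 kN


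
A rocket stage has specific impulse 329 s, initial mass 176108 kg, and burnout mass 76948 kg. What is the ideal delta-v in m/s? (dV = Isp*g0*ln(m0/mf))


Ve = 329 * 9.81 = 3227.49 m/s
dV = 3227.49 * ln(176108/76948) = 2672 m/s

2672 m/s


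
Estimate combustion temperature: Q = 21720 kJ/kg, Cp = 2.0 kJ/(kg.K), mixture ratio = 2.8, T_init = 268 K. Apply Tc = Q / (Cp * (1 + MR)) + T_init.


Tc = 21720 / (2.0 * (1 + 2.8)) + 268 = 3126 K

3126 K


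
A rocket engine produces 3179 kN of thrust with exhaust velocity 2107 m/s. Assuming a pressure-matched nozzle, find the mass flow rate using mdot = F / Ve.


mdot = F / Ve = 3179000 / 2107 = 1508.8 kg/s

1508.8 kg/s


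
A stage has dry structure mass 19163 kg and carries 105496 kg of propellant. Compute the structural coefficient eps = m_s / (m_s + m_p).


eps = 19163 / (19163 + 105496) = 0.1537

0.1537


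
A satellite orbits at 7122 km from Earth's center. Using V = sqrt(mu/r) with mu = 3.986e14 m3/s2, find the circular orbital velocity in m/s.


V = sqrt(3.986e14 / 7122000) = 7481 m/s

7481 m/s


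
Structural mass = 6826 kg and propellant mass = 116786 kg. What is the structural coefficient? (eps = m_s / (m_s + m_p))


eps = 6826 / (6826 + 116786) = 0.0552

0.0552


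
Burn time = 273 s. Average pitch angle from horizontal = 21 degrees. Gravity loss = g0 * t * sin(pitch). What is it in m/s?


GL = 9.81 * 273 * sin(21 deg) = 960 m/s

960 m/s


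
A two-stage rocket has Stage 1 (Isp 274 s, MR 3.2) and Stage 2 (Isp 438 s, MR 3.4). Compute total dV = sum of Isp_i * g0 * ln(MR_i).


dV1 = 274 * 9.81 * ln(3.2) = 3126.5 m/s
dV2 = 438 * 9.81 * ln(3.4) = 5258.3 m/s
Total dV = 3126.5 + 5258.3 = 8384.8 m/s ~ 8385 m/s

8385 m/s


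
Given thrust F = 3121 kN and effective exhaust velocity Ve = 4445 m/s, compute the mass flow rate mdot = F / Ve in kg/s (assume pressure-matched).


mdot = F / Ve = 3121000 / 4445 = 702.1 kg/s

702.1 kg/s


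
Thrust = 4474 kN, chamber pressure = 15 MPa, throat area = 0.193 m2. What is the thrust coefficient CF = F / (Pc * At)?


CF = 4474000 / (15e6 * 0.193) = 1.55

1.55


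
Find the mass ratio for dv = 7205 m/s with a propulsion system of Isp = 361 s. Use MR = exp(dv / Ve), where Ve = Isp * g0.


Ve = 361 * 9.81 = 3541.41 m/s
MR = exp(7205 / 3541.41) = 7.648

7.648


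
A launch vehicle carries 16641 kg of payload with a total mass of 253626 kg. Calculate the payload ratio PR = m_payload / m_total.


PR = 16641 / 253626 = 0.0656

0.0656


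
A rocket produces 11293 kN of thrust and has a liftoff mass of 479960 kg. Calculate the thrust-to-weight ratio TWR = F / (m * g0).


TWR = 11293000 / (479960 * 9.81) = 2.4

2.4


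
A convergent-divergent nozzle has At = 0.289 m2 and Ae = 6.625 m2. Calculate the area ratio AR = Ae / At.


AR = 6.625 / 0.289 = 22.9

22.9


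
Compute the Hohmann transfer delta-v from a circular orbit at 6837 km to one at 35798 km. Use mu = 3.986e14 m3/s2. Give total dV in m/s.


V1 = sqrt(mu/r1) = 7635.47 m/s
dV1 = V1*(sqrt(2*r2/(r1+r2)) - 1) = 2259.1 m/s
V2 = sqrt(mu/r2) = 3336.87 m/s
dV2 = V2*(1 - sqrt(2*r1/(r1+r2))) = 1447.12 m/s
Total dV = 3706 m/s

3706 m/s


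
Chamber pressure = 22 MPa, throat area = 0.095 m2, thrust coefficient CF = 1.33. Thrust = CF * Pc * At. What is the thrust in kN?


F = 1.33 * 22e6 * 0.095 = 2.7797e+06 N = 2779.7 kN

2779.7 kN


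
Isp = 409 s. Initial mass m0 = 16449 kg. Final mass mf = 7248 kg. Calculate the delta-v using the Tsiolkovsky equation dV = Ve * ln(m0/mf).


Ve = 409 * 9.81 = 4012.29 m/s
dV = 4012.29 * ln(16449/7248) = 3288 m/s

3288 m/s


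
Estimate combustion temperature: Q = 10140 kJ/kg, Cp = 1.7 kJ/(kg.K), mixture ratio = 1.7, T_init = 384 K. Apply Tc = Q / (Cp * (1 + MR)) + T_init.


Tc = 10140 / (1.7 * (1 + 1.7)) + 384 = 2593 K

2593 K


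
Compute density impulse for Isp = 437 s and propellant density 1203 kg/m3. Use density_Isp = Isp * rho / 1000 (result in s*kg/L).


rho*Isp = 437 * 1203 / 1000 = 526 s*kg/L

526 s*kg/L


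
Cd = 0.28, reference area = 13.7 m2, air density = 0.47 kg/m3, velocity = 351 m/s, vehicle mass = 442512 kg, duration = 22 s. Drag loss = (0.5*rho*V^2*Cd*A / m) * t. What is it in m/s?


D = 0.5 * 0.47 * 351^2 * 0.28 * 13.7 = 111060.77 N
a = 111060.77 / 442512 = 0.251 m/s2
dV = 0.251 * 22 = 5.5 m/s

5.5 m/s


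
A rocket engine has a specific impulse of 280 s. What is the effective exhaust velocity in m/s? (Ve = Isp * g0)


Ve = Isp * g0 = 280 * 9.81 = 2746.8 m/s

2746.8 m/s


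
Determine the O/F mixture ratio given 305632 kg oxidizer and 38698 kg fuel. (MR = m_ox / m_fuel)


MR = 305632 / 38698 = 7.9

7.9


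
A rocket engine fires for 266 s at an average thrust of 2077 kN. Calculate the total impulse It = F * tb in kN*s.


It = 2077 * 266 = 552482 kN*s

552482 kN*s


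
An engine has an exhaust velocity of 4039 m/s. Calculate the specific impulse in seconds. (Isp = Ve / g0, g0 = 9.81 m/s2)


Isp = Ve / g0 = 4039 / 9.81 = 411.7 s

411.7 s


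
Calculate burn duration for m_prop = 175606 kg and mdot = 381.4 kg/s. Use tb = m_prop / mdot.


tb = 175606 / 381.4 = 460.4 s

460.4 s


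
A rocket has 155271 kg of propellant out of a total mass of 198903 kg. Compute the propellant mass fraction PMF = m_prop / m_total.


PMF = 155271 / 198903 = 0.781

0.781


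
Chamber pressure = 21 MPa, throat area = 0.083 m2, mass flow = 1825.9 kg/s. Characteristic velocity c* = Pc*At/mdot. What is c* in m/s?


c* = 21e6 * 0.083 / 1825.9 = 955 m/s

955 m/s


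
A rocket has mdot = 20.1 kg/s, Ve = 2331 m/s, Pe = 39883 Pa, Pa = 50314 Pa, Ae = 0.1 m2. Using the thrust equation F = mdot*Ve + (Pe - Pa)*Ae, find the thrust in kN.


F = 20.1 * 2331 + (39883 - 50314) * 0.1 = 45810.0 N = 45.8 kN

45.8 kN


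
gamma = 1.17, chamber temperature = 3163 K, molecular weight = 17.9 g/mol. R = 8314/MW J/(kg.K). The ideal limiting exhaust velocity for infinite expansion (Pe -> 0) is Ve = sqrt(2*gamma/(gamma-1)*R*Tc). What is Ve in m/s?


R = 8314 / 17.9 = 464.47 J/(kg.K)
Ve = sqrt(2 * 1.17 / (1.17 - 1) * 464.47 * 3163) = 4497 m/s

4497 m/s


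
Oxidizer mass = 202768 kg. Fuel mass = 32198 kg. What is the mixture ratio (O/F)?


MR = 202768 / 32198 = 6.3

6.3


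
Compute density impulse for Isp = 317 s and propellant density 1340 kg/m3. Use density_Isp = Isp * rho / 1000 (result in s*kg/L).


rho*Isp = 317 * 1340 / 1000 = 425 s*kg/L

425 s*kg/L


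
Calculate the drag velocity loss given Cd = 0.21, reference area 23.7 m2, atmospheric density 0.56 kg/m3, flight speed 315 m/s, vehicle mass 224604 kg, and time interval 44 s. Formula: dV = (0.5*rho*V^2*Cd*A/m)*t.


D = 0.5 * 0.56 * 315^2 * 0.21 * 23.7 = 138275.99 N
a = 138275.99 / 224604 = 0.6156 m/s2
dV = 0.6156 * 44 = 27.1 m/s

27.1 m/s


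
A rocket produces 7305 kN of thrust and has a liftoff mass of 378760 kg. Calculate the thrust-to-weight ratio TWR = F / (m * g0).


TWR = 7305000 / (378760 * 9.81) = 1.97

1.97


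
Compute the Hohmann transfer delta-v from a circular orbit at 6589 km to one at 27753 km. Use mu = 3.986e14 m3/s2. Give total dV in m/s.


V1 = sqrt(mu/r1) = 7777.84 m/s
dV1 = V1*(sqrt(2*r2/(r1+r2)) - 1) = 2110.34 m/s
V2 = sqrt(mu/r2) = 3789.78 m/s
dV2 = V2*(1 - sqrt(2*r1/(r1+r2))) = 1442.17 m/s
Total dV = 3553 m/s

3553 m/s


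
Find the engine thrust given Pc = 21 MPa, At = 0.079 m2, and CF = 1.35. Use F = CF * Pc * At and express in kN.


F = 1.35 * 21e6 * 0.079 = 2.2396e+06 N = 2239.7 kN

2239.7 kN


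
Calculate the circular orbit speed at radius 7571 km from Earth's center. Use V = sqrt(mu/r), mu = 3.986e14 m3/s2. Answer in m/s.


V = sqrt(3.986e14 / 7571000) = 7256 m/s

7256 m/s


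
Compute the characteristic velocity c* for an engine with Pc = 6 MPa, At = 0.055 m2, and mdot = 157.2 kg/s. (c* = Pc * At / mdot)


c* = 6e6 * 0.055 / 157.2 = 2099 m/s

2099 m/s


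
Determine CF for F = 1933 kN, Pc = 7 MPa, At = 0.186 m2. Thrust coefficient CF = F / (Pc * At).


CF = 1933000 / (7e6 * 0.186) = 1.48

1.48


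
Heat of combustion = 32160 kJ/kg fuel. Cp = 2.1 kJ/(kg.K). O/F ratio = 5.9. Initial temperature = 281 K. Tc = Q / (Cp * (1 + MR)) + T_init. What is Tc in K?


Tc = 32160 / (2.1 * (1 + 5.9)) + 281 = 2500 K

2500 K


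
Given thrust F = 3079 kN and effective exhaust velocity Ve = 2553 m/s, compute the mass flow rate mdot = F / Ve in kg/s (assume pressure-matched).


mdot = F / Ve = 3079000 / 2553 = 1206.0 kg/s

1206.0 kg/s


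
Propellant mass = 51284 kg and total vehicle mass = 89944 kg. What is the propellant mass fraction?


PMF = 51284 / 89944 = 0.57

0.57


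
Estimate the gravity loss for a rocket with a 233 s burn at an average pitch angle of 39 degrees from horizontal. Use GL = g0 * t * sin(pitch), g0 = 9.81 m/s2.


GL = 9.81 * 233 * sin(39 deg) = 1438 m/s

1438 m/s


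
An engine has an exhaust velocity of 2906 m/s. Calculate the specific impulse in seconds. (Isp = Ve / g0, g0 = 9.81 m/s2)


Isp = Ve / g0 = 2906 / 9.81 = 296.2 s

296.2 s


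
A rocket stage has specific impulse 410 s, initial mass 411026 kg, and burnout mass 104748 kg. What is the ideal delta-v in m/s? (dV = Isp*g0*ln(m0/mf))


Ve = 410 * 9.81 = 4022.1 m/s
dV = 4022.1 * ln(411026/104748) = 5499 m/s

5499 m/s


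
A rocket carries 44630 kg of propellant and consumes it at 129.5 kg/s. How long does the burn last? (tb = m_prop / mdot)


tb = 44630 / 129.5 = 344.6 s

344.6 s


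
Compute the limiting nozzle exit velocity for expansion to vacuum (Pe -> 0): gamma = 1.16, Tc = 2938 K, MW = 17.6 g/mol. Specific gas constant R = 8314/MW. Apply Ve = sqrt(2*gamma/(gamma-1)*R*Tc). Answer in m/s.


R = 8314 / 17.6 = 472.39 J/(kg.K)
Ve = sqrt(2 * 1.16 / (1.16 - 1) * 472.39 * 2938) = 4486 m/s

4486 m/s


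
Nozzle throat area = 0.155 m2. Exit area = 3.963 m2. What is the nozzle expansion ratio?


AR = 3.963 / 0.155 = 25.6

25.6


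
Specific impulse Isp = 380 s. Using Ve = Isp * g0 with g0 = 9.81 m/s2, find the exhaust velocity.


Ve = Isp * g0 = 380 * 9.81 = 3727.8 m/s

3727.8 m/s


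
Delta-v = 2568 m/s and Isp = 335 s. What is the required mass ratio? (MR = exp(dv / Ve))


Ve = 335 * 9.81 = 3286.35 m/s
MR = exp(2568 / 3286.35) = 2.185

2.185


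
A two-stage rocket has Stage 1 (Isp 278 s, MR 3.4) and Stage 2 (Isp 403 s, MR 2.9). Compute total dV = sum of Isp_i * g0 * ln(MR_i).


dV1 = 278 * 9.81 * ln(3.4) = 3337.5 m/s
dV2 = 403 * 9.81 * ln(2.9) = 4209.3 m/s
Total dV = 3337.5 + 4209.3 = 7546.8 m/s ~ 7547 m/s

7547 m/s


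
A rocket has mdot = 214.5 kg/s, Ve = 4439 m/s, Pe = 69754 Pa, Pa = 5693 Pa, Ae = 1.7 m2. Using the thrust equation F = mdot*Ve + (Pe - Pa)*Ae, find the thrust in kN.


F = 214.5 * 4439 + (69754 - 5693) * 1.7 = 1.0611e+06 N = 1061.1 kN

1061.1 kN


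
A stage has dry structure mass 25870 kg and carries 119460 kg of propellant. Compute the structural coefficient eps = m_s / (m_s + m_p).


eps = 25870 / (25870 + 119460) = 0.178

0.178


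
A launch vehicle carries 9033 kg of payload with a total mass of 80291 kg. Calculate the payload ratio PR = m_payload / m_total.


PR = 9033 / 80291 = 0.1125

0.1125


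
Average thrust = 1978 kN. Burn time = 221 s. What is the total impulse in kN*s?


It = 1978 * 221 = 437138 kN*s

437138 kN*s


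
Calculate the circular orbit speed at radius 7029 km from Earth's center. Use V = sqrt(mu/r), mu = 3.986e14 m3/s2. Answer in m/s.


V = sqrt(3.986e14 / 7029000) = 7530 m/s

7530 m/s


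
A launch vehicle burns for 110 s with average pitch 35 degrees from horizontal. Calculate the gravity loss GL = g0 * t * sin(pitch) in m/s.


GL = 9.81 * 110 * sin(35 deg) = 619 m/s

619 m/s


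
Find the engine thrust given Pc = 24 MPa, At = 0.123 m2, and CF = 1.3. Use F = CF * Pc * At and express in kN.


F = 1.3 * 24e6 * 0.123 = 3.8376e+06 N = 3837.6 kN

3837.6 kN


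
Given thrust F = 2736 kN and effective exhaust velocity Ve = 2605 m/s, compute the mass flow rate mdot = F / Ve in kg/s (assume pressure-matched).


mdot = F / Ve = 2736000 / 2605 = 1050.3 kg/s

1050.3 kg/s


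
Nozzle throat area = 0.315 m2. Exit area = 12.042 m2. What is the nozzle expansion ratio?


AR = 12.042 / 0.315 = 38.2

38.2


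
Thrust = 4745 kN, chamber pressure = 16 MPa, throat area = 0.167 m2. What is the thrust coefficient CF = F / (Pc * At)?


CF = 4745000 / (16e6 * 0.167) = 1.78

1.78


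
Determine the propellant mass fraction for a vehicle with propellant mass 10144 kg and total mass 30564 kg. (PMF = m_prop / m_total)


PMF = 10144 / 30564 = 0.332

0.332


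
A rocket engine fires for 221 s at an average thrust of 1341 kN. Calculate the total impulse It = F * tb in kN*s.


It = 1341 * 221 = 296361 kN*s

296361 kN*s


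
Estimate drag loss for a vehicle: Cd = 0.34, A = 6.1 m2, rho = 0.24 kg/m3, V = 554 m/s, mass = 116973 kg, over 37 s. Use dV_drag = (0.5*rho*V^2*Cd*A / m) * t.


D = 0.5 * 0.24 * 554^2 * 0.34 * 6.1 = 76385.25 N
a = 76385.25 / 116973 = 0.653 m/s2
dV = 0.653 * 37 = 24.2 m/s

24.2 m/s


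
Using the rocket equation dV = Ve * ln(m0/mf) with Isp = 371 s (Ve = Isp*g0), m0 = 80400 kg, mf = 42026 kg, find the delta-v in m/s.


Ve = 371 * 9.81 = 3639.51 m/s
dV = 3639.51 * ln(80400/42026) = 2361 m/s

2361 m/s


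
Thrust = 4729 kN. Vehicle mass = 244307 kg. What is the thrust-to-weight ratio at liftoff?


TWR = 4729000 / (244307 * 9.81) = 1.97

1.97


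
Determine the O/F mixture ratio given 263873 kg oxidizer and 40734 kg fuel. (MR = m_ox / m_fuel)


MR = 263873 / 40734 = 6.48

6.48


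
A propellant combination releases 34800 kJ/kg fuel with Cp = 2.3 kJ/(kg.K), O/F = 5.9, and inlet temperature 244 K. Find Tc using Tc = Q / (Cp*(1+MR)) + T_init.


Tc = 34800 / (2.3 * (1 + 5.9)) + 244 = 2437 K

2437 K


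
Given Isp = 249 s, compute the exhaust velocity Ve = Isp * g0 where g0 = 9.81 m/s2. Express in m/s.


Ve = Isp * g0 = 249 * 9.81 = 2442.7 m/s

2442.7 m/s


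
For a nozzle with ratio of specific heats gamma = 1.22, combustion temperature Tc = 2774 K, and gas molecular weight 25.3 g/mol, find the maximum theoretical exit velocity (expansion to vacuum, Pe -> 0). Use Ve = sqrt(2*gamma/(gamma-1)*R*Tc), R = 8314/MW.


R = 8314 / 25.3 = 328.62 J/(kg.K)
Ve = sqrt(2 * 1.22 / (1.22 - 1) * 328.62 * 2774) = 3180 m/s

3180 m/s


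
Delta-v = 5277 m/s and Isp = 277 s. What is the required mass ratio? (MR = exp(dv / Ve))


Ve = 277 * 9.81 = 2717.37 m/s
MR = exp(5277 / 2717.37) = 6.972

6.972


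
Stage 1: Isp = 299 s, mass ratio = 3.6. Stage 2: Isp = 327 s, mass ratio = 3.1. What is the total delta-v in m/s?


dV1 = 299 * 9.81 * ln(3.6) = 3757.2 m/s
dV2 = 327 * 9.81 * ln(3.1) = 3629.4 m/s
Total dV = 3757.2 + 3629.4 = 7386.6 m/s ~ 7387 m/s

7387 m/s


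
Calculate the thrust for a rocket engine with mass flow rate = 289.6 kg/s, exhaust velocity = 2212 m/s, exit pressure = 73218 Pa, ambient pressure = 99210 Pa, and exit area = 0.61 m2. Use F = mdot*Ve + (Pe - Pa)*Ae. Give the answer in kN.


F = 289.6 * 2212 + (73218 - 99210) * 0.61 = 624740.0 N = 624.7 kN

624.7 kN


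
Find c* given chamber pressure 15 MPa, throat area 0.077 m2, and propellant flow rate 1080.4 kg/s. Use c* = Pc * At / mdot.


c* = 15e6 * 0.077 / 1080.4 = 1069 m/s

1069 m/s


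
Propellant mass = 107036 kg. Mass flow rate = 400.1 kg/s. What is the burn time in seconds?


tb = 107036 / 400.1 = 267.5 s

267.5 s


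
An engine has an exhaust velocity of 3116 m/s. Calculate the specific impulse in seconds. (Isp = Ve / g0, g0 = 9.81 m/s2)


Isp = Ve / g0 = 3116 / 9.81 = 317.6 s

317.6 s


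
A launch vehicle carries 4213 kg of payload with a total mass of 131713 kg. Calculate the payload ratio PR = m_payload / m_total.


PR = 4213 / 131713 = 0.032

0.032


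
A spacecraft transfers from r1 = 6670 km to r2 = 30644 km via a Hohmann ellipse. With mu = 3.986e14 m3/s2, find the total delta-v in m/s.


V1 = sqrt(mu/r1) = 7730.47 m/s
dV1 = V1*(sqrt(2*r2/(r1+r2)) - 1) = 2176.88 m/s
V2 = sqrt(mu/r2) = 3606.58 m/s
dV2 = V2*(1 - sqrt(2*r1/(r1+r2))) = 1450.14 m/s
Total dV = 3627 m/s

3627 m/s


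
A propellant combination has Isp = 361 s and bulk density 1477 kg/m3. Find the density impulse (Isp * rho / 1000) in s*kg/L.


rho*Isp = 361 * 1477 / 1000 = 533 s*kg/L

533 s*kg/L


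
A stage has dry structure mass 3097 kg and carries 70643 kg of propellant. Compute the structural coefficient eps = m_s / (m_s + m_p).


eps = 3097 / (3097 + 70643) = 0.042

0.042


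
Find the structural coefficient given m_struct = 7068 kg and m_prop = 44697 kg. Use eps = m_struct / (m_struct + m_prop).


eps = 7068 / (7068 + 44697) = 0.1365

0.1365


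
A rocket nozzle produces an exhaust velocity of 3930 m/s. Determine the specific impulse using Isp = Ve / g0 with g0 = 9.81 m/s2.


Isp = Ve / g0 = 3930 / 9.81 = 400.6 s

400.6 s


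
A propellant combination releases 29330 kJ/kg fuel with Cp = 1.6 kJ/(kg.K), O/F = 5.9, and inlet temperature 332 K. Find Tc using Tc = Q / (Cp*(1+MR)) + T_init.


Tc = 29330 / (1.6 * (1 + 5.9)) + 332 = 2989 K

2989 K


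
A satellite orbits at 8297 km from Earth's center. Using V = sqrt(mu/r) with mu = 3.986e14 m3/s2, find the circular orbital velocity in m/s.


V = sqrt(3.986e14 / 8297000) = 6931 m/s

6931 m/s


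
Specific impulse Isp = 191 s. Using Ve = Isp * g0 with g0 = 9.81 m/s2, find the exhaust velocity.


Ve = Isp * g0 = 191 * 9.81 = 1873.7 m/s

1873.7 m/s


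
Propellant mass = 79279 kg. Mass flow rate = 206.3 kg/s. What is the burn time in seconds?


tb = 79279 / 206.3 = 384.3 s

384.3 s


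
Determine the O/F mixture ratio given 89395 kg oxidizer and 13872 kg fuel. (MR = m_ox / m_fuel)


MR = 89395 / 13872 = 6.44

6.44


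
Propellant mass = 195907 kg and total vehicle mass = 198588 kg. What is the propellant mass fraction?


PMF = 195907 / 198588 = 0.986

0.986


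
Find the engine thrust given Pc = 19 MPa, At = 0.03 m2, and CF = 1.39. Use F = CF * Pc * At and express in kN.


F = 1.39 * 19e6 * 0.03 = 792300.0 N = 792.3 kN

792.3 kN


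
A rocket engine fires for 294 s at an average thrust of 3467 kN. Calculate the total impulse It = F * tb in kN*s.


It = 3467 * 294 = 1019298 kN*s

1019298 kN*s


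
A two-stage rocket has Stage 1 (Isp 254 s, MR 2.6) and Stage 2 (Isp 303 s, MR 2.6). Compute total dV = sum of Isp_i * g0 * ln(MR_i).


dV1 = 254 * 9.81 * ln(2.6) = 2380.9 m/s
dV2 = 303 * 9.81 * ln(2.6) = 2840.2 m/s
Total dV = 2380.9 + 2840.2 = 5221.1 m/s ~ 5221 m/s

5221 m/s


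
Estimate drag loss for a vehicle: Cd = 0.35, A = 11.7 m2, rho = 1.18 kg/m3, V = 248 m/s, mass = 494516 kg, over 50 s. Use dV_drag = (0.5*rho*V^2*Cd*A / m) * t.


D = 0.5 * 1.18 * 248^2 * 0.35 * 11.7 = 148596.74 N
a = 148596.74 / 494516 = 0.3005 m/s2
dV = 0.3005 * 50 = 15.0 m/s

15.0 m/s


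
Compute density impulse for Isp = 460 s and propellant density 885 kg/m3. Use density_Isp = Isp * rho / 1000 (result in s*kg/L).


rho*Isp = 460 * 885 / 1000 = 407 s*kg/L

407 s*kg/L


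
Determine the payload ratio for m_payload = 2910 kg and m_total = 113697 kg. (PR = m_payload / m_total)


PR = 2910 / 113697 = 0.0256

0.0256


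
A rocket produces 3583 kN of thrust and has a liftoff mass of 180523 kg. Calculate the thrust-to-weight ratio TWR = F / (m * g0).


TWR = 3583000 / (180523 * 9.81) = 2.02

2.02


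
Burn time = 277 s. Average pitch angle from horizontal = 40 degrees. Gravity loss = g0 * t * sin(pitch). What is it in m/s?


GL = 9.81 * 277 * sin(40 deg) = 1747 m/s

1747 m/s


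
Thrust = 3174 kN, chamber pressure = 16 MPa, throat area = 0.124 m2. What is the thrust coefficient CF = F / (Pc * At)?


CF = 3174000 / (16e6 * 0.124) = 1.6

1.6


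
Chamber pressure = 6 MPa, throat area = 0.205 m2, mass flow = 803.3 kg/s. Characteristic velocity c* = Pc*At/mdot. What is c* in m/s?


c* = 6e6 * 0.205 / 803.3 = 1531 m/s

1531 m/s


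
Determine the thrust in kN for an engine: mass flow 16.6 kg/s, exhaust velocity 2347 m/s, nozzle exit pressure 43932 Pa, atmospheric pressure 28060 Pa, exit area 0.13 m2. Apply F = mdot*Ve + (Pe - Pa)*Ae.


F = 16.6 * 2347 + (43932 - 28060) * 0.13 = 41024.0 N = 41.0 kN

41.0 kN


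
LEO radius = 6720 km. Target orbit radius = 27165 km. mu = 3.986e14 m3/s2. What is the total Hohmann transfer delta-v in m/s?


V1 = sqrt(mu/r1) = 7701.65 m/s
dV1 = V1*(sqrt(2*r2/(r1+r2)) - 1) = 2050.49 m/s
V2 = sqrt(mu/r2) = 3830.57 m/s
dV2 = V2*(1 - sqrt(2*r1/(r1+r2))) = 1418.12 m/s
Total dV = 3469 m/s

3469 m/s


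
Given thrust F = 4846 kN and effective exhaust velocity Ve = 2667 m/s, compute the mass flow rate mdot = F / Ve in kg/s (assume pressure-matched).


mdot = F / Ve = 4846000 / 2667 = 1817.0 kg/s

1817.0 kg/s


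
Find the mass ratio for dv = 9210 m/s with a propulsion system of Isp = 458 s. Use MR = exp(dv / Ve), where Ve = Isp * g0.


Ve = 458 * 9.81 = 4492.98 m/s
MR = exp(9210 / 4492.98) = 7.767

7.767


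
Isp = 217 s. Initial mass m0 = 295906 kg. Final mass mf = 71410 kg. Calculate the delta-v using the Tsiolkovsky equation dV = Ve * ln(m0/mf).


Ve = 217 * 9.81 = 2128.77 m/s
dV = 2128.77 * ln(295906/71410) = 3026 m/s

3026 m/s


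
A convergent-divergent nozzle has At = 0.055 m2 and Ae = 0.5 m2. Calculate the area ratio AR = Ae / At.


AR = 0.5 / 0.055 = 9.1

9.1


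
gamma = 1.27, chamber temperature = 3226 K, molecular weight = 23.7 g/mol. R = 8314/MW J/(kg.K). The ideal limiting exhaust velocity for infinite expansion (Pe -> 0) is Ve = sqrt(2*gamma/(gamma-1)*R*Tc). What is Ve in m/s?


R = 8314 / 23.7 = 350.8 J/(kg.K)
Ve = sqrt(2 * 1.27 / (1.27 - 1) * 350.8 * 3226) = 3263 m/s

3263 m/s


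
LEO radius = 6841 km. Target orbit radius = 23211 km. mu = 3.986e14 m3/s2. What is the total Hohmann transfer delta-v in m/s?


V1 = sqrt(mu/r1) = 7633.24 m/s
dV1 = V1*(sqrt(2*r2/(r1+r2)) - 1) = 1853.87 m/s
V2 = sqrt(mu/r2) = 4144.02 m/s
dV2 = V2*(1 - sqrt(2*r1/(r1+r2))) = 1347.87 m/s
Total dV = 3202 m/s

3202 m/s


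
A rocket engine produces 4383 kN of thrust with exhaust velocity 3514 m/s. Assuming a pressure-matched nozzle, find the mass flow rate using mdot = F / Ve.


mdot = F / Ve = 4383000 / 3514 = 1247.3 kg/s

1247.3 kg/s


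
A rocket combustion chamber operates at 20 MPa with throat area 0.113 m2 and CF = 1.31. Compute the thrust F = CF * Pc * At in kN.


F = 1.31 * 20e6 * 0.113 = 2.9606e+06 N = 2960.6 kN

2960.6 kN


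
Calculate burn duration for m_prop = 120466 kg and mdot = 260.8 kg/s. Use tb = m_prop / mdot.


tb = 120466 / 260.8 = 461.9 s

461.9 s


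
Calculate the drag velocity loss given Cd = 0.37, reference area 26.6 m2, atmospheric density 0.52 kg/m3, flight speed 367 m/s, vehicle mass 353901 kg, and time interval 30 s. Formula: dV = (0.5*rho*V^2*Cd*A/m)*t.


D = 0.5 * 0.52 * 367^2 * 0.37 * 26.6 = 344658.38 N
a = 344658.38 / 353901 = 0.9739 m/s2
dV = 0.9739 * 30 = 29.2 m/s

29.2 m/s


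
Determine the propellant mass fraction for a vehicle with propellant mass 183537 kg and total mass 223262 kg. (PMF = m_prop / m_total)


PMF = 183537 / 223262 = 0.822

0.822


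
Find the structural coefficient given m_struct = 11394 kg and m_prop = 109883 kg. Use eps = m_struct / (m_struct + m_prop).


eps = 11394 / (11394 + 109883) = 0.094

0.094


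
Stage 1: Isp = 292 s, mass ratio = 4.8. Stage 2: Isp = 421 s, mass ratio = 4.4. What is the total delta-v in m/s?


dV1 = 292 * 9.81 * ln(4.8) = 4493.3 m/s
dV2 = 421 * 9.81 * ln(4.4) = 6119.0 m/s
Total dV = 4493.3 + 6119.0 = 10612.3 m/s ~ 10612 m/s

10612 m/s


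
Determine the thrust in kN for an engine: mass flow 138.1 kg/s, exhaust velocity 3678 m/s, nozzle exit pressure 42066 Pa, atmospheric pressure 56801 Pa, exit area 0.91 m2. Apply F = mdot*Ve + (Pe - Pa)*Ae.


F = 138.1 * 3678 + (42066 - 56801) * 0.91 = 494523.0 N = 494.5 kN

494.5 kN


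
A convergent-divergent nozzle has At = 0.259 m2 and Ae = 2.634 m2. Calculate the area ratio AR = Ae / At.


AR = 2.634 / 0.259 = 10.2

10.2


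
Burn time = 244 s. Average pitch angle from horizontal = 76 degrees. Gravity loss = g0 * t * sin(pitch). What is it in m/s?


GL = 9.81 * 244 * sin(76 deg) = 2323 m/s

2323 m/s


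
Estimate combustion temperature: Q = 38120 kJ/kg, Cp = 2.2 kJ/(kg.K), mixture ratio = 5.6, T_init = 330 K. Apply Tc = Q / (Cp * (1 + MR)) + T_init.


Tc = 38120 / (2.2 * (1 + 5.6)) + 330 = 2955 K

2955 K


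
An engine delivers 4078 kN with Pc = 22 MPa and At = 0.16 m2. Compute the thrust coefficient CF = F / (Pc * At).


CF = 4078000 / (22e6 * 0.16) = 1.16

1.16


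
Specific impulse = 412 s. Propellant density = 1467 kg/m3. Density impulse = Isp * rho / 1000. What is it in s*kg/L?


rho*Isp = 412 * 1467 / 1000 = 604 s*kg/L

604 s*kg/L


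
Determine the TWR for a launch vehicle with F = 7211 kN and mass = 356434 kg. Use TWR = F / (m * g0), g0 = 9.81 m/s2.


TWR = 7211000 / (356434 * 9.81) = 2.06

2.06


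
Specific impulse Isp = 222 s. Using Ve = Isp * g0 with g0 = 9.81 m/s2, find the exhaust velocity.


Ve = Isp * g0 = 222 * 9.81 = 2177.8 m/s

2177.8 m/s


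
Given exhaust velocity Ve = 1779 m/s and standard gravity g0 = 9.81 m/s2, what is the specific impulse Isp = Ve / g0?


Isp = Ve / g0 = 1779 / 9.81 = 181.3 s

181.3 s


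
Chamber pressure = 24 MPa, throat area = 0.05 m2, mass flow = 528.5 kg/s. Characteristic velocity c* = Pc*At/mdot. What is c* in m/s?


c* = 24e6 * 0.05 / 528.5 = 2271 m/s

2271 m/s


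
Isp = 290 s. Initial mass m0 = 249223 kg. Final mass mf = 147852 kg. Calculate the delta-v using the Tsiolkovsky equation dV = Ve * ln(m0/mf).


Ve = 290 * 9.81 = 2844.9 m/s
dV = 2844.9 * ln(249223/147852) = 1485 m/s

1485 m/s


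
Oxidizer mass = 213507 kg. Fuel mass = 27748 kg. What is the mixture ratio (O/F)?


MR = 213507 / 27748 = 7.69

7.69


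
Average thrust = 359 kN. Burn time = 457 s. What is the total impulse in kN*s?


It = 359 * 457 = 164063 kN*s

164063 kN*s


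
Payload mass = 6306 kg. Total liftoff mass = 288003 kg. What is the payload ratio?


PR = 6306 / 288003 = 0.0219

0.0219


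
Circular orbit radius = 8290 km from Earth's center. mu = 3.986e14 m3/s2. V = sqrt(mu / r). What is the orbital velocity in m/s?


V = sqrt(3.986e14 / 8290000) = 6934 m/s

6934 m/s


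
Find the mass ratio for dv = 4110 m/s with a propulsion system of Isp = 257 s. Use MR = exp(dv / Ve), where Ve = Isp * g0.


Ve = 257 * 9.81 = 2521.17 m/s
MR = exp(4110 / 2521.17) = 5.105

5.105


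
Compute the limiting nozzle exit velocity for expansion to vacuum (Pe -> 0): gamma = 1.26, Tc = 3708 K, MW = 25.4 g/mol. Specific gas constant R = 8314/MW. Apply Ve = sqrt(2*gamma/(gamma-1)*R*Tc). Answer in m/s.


R = 8314 / 25.4 = 327.32 J/(kg.K)
Ve = sqrt(2 * 1.26 / (1.26 - 1) * 327.32 * 3708) = 3430 m/s

3430 m/s


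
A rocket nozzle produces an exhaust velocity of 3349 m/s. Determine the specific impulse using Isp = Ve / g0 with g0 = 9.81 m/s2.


Isp = Ve / g0 = 3349 / 9.81 = 341.4 s

341.4 s


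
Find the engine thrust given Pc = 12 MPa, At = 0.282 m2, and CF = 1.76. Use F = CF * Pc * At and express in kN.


F = 1.76 * 12e6 * 0.282 = 5.9558e+06 N = 5955.8 kN

5955.8 kN


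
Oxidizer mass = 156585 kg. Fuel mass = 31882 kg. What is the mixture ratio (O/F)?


MR = 156585 / 31882 = 4.91

4.91


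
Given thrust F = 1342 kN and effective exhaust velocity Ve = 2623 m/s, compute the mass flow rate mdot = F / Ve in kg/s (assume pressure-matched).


mdot = F / Ve = 1342000 / 2623 = 511.6 kg/s

511.6 kg/s


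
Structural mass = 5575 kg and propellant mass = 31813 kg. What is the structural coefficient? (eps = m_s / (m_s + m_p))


eps = 5575 / (5575 + 31813) = 0.1491

0.1491


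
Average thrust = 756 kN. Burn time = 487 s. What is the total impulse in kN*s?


It = 756 * 487 = 368172 kN*s

368172 kN*s


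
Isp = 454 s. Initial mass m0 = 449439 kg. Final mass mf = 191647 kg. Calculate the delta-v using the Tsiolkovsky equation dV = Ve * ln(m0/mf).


Ve = 454 * 9.81 = 4453.74 m/s
dV = 4453.74 * ln(449439/191647) = 3796 m/s

3796 m/s


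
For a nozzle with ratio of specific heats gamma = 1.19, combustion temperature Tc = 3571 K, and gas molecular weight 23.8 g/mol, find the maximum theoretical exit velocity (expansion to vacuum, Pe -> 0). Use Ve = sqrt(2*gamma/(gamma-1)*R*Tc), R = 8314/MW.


R = 8314 / 23.8 = 349.33 J/(kg.K)
Ve = sqrt(2 * 1.19 / (1.19 - 1) * 349.33 * 3571) = 3953 m/s

3953 m/s


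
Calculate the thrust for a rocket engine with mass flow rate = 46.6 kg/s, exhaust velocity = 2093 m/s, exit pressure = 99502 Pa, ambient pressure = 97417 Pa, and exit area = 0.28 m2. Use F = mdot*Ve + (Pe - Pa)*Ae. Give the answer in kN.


F = 46.6 * 2093 + (99502 - 97417) * 0.28 = 98118.0 N = 98.1 kN

98.1 kN


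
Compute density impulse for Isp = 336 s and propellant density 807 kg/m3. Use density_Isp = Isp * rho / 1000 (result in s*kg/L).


rho*Isp = 336 * 807 / 1000 = 271 s*kg/L

271 s*kg/L


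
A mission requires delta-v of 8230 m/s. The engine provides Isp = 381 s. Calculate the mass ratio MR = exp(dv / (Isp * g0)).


Ve = 381 * 9.81 = 3737.61 m/s
MR = exp(8230 / 3737.61) = 9.043

9.043


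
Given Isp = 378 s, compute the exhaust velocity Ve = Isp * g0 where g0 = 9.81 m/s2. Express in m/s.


Ve = Isp * g0 = 378 * 9.81 = 3708.2 m/s

3708.2 m/s


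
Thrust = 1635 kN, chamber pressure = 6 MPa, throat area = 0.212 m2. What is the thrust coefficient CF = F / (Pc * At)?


CF = 1635000 / (6e6 * 0.212) = 1.29

1.29


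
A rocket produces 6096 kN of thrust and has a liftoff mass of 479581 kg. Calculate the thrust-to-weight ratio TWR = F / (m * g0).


TWR = 6096000 / (479581 * 9.81) = 1.3

1.3


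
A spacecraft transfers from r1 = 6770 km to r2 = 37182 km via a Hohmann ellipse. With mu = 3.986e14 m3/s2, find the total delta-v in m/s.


V1 = sqrt(mu/r1) = 7673.16 m/s
dV1 = V1*(sqrt(2*r2/(r1+r2)) - 1) = 2307.66 m/s
V2 = sqrt(mu/r2) = 3274.18 m/s
dV2 = V2*(1 - sqrt(2*r1/(r1+r2))) = 1456.9 m/s
Total dV = 3765 m/s

3765 m/s


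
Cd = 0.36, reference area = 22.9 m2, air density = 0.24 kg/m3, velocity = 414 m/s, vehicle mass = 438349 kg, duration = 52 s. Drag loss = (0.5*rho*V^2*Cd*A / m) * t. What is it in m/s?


D = 0.5 * 0.24 * 414^2 * 0.36 * 22.9 = 169558.63 N
a = 169558.63 / 438349 = 0.3868 m/s2
dV = 0.3868 * 52 = 20.1 m/s

20.1 m/s


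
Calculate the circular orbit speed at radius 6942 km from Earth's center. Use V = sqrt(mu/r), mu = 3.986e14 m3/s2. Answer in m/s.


V = sqrt(3.986e14 / 6942000) = 7578 m/s

7578 m/s


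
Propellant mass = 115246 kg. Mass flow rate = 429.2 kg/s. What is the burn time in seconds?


tb = 115246 / 429.2 = 268.5 s

268.5 s


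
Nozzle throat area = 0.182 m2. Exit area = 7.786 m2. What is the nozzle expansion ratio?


AR = 7.786 / 0.182 = 42.8

42.8


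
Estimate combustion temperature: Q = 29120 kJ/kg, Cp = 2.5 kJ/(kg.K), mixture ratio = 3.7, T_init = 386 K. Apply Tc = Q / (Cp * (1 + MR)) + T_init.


Tc = 29120 / (2.5 * (1 + 3.7)) + 386 = 2864 K

2864 K


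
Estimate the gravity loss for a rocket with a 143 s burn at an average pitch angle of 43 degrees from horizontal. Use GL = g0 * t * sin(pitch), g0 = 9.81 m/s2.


GL = 9.81 * 143 * sin(43 deg) = 957 m/s

957 m/s


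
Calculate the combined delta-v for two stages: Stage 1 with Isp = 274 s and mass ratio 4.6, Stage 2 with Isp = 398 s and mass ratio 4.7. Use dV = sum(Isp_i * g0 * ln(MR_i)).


dV1 = 274 * 9.81 * ln(4.6) = 4101.9 m/s
dV2 = 398 * 9.81 * ln(4.7) = 6042.3 m/s
Total dV = 4101.9 + 6042.3 = 10144.2 m/s ~ 10144 m/s

10144 m/s


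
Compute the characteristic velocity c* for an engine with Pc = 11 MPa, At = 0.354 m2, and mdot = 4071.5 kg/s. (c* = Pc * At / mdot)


c* = 11e6 * 0.354 / 4071.5 = 956 m/s

956 m/s


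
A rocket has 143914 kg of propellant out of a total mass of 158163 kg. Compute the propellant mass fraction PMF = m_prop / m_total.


PMF = 143914 / 158163 = 0.91

0.91


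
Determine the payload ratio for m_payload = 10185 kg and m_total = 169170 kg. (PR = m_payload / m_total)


PR = 10185 / 169170 = 0.0602

0.0602


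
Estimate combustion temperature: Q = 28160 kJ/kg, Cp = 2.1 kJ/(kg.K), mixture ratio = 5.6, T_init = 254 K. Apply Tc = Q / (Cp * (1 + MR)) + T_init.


Tc = 28160 / (2.1 * (1 + 5.6)) + 254 = 2286 K

2286 K


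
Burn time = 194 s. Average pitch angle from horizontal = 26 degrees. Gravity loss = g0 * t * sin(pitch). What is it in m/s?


GL = 9.81 * 194 * sin(26 deg) = 834 m/s

834 m/s


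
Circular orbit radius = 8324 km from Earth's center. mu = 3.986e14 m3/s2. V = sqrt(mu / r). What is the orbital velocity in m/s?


V = sqrt(3.986e14 / 8324000) = 6920 m/s

6920 m/s


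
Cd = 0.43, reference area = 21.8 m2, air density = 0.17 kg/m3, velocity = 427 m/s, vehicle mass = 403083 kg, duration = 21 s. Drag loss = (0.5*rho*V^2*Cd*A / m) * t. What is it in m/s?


D = 0.5 * 0.17 * 427^2 * 0.43 * 21.8 = 145277.92 N
a = 145277.92 / 403083 = 0.3604 m/s2
dV = 0.3604 * 21 = 7.6 m/s

7.6 m/s


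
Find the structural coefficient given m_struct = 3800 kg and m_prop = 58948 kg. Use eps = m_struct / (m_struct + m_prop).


eps = 3800 / (3800 + 58948) = 0.0606

0.0606


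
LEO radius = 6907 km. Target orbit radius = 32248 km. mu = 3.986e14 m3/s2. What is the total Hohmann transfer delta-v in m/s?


V1 = sqrt(mu/r1) = 7596.68 m/s
dV1 = V1*(sqrt(2*r2/(r1+r2)) - 1) = 2153.14 m/s
V2 = sqrt(mu/r2) = 3515.74 m/s
dV2 = V2*(1 - sqrt(2*r1/(r1+r2))) = 1427.49 m/s
Total dV = 3581 m/s

3581 m/s


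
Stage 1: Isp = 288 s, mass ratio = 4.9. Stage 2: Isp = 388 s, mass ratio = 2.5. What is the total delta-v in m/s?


dV1 = 288 * 9.81 * ln(4.9) = 4490.0 m/s
dV2 = 388 * 9.81 * ln(2.5) = 3487.7 m/s
Total dV = 4490.0 + 3487.7 = 7977.7 m/s ~ 7978 m/s

7978 m/s


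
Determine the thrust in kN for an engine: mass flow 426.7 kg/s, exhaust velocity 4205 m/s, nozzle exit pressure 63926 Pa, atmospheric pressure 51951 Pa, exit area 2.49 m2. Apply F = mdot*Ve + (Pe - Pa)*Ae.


F = 426.7 * 4205 + (63926 - 51951) * 2.49 = 1.8241e+06 N = 1824.1 kN

1824.1 kN


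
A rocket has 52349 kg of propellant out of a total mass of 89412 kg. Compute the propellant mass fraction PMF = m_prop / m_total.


PMF = 52349 / 89412 = 0.585

0.585


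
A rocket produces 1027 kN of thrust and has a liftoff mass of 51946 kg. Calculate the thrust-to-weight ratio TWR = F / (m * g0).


TWR = 1027000 / (51946 * 9.81) = 2.02

2.02


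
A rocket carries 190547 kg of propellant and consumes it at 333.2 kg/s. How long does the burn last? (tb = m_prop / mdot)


tb = 190547 / 333.2 = 571.9 s

571.9 s


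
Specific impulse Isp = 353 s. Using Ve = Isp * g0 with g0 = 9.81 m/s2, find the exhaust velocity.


Ve = Isp * g0 = 353 * 9.81 = 3462.9 m/s

3462.9 m/s


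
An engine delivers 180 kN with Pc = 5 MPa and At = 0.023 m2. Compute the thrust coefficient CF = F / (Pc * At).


CF = 180000 / (5e6 * 0.023) = 1.57

1.57


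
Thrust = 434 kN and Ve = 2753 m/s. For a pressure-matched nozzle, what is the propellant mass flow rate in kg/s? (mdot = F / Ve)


mdot = F / Ve = 434000 / 2753 = 157.6 kg/s

157.6 kg/s


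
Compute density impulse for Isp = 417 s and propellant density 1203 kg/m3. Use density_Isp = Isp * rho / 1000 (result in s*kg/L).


rho*Isp = 417 * 1203 / 1000 = 502 s*kg/L

502 s*kg/L


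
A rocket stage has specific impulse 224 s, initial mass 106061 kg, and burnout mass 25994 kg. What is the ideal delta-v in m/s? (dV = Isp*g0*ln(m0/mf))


Ve = 224 * 9.81 = 2197.44 m/s
dV = 2197.44 * ln(106061/25994) = 3090 m/s

3090 m/s


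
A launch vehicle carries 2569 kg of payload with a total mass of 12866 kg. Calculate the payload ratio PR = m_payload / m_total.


PR = 2569 / 12866 = 0.1997

0.1997


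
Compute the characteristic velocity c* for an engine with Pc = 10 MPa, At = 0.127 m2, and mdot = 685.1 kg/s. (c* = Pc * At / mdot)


c* = 10e6 * 0.127 / 685.1 = 1854 m/s

1854 m/s


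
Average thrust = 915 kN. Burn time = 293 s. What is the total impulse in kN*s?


It = 915 * 293 = 268095 kN*s

268095 kN*s


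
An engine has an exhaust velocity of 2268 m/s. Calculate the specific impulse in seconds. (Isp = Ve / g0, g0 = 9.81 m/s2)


Isp = Ve / g0 = 2268 / 9.81 = 231.2 s

231.2 s


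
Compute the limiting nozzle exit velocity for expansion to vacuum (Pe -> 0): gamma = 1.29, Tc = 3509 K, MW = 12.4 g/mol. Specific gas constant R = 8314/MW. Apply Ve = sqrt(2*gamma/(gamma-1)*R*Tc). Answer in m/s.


R = 8314 / 12.4 = 670.48 J/(kg.K)
Ve = sqrt(2 * 1.29 / (1.29 - 1) * 670.48 * 3509) = 4575 m/s

4575 m/s


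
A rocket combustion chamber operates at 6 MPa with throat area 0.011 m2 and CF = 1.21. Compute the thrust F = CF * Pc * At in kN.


F = 1.21 * 6e6 * 0.011 = 79860.0 N = 79.9 kN

79.9 kN


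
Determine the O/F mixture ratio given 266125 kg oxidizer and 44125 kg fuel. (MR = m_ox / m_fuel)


MR = 266125 / 44125 = 6.03

6.03


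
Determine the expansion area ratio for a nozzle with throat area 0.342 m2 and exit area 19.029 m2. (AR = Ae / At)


AR = 19.029 / 0.342 = 55.6

55.6


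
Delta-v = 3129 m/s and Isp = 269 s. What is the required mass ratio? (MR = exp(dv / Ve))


Ve = 269 * 9.81 = 2638.89 m/s
MR = exp(3129 / 2638.89) = 3.273

3.273


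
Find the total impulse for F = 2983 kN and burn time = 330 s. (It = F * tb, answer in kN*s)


It = 2983 * 330 = 984390 kN*s

984390 kN*s


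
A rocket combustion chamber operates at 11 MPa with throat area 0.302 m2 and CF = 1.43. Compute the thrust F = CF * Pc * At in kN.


F = 1.43 * 11e6 * 0.302 = 4.7505e+06 N = 4750.5 kN

4750.5 kN


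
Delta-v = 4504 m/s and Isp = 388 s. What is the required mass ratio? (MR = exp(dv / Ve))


Ve = 388 * 9.81 = 3806.28 m/s
MR = exp(4504 / 3806.28) = 3.265

3.265


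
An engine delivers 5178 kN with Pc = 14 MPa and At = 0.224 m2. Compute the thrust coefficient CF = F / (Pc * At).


CF = 5178000 / (14e6 * 0.224) = 1.65

1.65


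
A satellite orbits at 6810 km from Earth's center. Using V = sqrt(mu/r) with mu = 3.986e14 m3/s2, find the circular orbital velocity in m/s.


V = sqrt(3.986e14 / 6810000) = 7651 m/s

7651 m/s


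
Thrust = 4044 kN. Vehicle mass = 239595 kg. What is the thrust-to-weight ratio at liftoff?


TWR = 4044000 / (239595 * 9.81) = 1.72

1.72


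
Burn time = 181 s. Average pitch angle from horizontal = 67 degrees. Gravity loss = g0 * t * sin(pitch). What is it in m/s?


GL = 9.81 * 181 * sin(67 deg) = 1634 m/s

1634 m/s


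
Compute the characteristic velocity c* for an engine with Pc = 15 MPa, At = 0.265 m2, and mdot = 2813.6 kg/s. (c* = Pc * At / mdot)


c* = 15e6 * 0.265 / 2813.6 = 1413 m/s

1413 m/s


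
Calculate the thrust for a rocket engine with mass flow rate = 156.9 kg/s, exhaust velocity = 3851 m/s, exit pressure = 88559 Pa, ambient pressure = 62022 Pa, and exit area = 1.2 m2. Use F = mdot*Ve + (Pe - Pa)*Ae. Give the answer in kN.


F = 156.9 * 3851 + (88559 - 62022) * 1.2 = 636066.0 N = 636.1 kN

636.1 kN
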